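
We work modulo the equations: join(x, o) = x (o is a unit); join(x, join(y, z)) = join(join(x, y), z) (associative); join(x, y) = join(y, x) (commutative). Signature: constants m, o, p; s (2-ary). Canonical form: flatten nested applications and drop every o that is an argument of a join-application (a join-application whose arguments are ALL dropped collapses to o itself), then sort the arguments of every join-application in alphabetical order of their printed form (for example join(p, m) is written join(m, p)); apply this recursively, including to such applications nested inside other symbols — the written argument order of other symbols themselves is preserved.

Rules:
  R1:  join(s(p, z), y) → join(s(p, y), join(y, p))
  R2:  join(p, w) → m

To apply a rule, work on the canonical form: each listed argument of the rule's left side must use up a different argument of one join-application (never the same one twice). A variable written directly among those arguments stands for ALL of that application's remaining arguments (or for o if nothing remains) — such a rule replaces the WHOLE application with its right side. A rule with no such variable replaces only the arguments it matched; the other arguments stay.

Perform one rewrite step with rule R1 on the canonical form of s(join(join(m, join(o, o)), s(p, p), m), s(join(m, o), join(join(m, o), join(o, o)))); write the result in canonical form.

Answer: s(join(m, m, p, s(p, join(m, m))), s(m, m))

Derivation:
Canonical form:  s(join(m, m, s(p, p)), s(m, m))
Apply R1:  consuming s(p, p);  y := join(m, m), z := p
The variable takes the whole remainder — replace the entire application.
New term:  s(join(m, m, p, s(p, join(m, m))), s(m, m))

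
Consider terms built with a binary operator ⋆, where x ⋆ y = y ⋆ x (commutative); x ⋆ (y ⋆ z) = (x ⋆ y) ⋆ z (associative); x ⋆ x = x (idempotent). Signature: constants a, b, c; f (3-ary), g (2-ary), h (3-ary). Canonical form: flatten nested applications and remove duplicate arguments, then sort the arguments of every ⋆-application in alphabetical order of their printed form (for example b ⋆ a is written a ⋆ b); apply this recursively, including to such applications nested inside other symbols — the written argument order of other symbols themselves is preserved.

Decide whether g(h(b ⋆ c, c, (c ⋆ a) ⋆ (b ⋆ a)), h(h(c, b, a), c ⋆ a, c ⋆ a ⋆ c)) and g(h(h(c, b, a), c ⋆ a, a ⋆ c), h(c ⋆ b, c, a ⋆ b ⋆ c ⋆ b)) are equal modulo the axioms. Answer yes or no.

Left:  g(h(b ⋆ c, c, (c ⋆ a) ⋆ (b ⋆ a)), h(h(c, b, a), c ⋆ a, c ⋆ a ⋆ c))
  Descend into:  (c ⋆ a) ⋆ (b ⋆ a)
  Flatten:  c ⋆ a ⋆ b ⋆ a
  Deduplicate:  drop duplicate a
  Sort arguments:  a ⋆ b ⋆ c
  Rebuild:  g(h(b ⋆ c, c, a ⋆ b ⋆ c), h(h(c, b, a), a ⋆ c, a ⋆ c))
Right:  g(h(h(c, b, a), c ⋆ a, a ⋆ c), h(c ⋆ b, c, a ⋆ b ⋆ c ⋆ b))
  Focus inside:  a ⋆ b ⋆ c ⋆ b
  Drop duplicates:  drop duplicate b
  Sort arguments:  a ⋆ b ⋆ c
  Put back:  g(h(h(c, b, a), a ⋆ c, a ⋆ c), h(b ⋆ c, c, a ⋆ b ⋆ c))

Answer: no — g(h(b ⋆ c, c, a ⋆ b ⋆ c), h(h(c, b, a), a ⋆ c, a ⋆ c)) vs g(h(h(c, b, a), a ⋆ c, a ⋆ c), h(b ⋆ c, c, a ⋆ b ⋆ c))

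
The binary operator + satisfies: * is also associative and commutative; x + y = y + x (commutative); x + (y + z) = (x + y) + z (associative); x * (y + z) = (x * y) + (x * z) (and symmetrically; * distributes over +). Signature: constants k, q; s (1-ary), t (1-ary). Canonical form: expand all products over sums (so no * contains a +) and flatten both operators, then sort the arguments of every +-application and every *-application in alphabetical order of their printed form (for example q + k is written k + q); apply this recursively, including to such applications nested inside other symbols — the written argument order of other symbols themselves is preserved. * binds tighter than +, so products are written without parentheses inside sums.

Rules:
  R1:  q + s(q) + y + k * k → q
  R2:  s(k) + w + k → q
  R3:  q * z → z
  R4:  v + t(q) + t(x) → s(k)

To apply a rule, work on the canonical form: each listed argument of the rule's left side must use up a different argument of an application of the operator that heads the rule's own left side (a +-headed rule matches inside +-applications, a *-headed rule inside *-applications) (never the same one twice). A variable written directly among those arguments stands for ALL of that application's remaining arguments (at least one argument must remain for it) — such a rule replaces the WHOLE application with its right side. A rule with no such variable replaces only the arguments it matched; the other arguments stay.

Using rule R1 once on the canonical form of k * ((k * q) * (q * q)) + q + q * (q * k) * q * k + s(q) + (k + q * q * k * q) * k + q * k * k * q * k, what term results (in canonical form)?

Canonical form:  k * k + k * k * k * q * q + k * k * q * q * q + k * k * q * q * q + k * k * q * q * q + q + s(q)
Apply R1:  consuming k * k, q, s(q);  y := k * k * k * q * q + k * k * q * q * q + k * k * q * q * q + k * k * q * q * q
The extension variable absorbs all remaining arguments, so the whole application is rewritten.
New term:  q

Answer: q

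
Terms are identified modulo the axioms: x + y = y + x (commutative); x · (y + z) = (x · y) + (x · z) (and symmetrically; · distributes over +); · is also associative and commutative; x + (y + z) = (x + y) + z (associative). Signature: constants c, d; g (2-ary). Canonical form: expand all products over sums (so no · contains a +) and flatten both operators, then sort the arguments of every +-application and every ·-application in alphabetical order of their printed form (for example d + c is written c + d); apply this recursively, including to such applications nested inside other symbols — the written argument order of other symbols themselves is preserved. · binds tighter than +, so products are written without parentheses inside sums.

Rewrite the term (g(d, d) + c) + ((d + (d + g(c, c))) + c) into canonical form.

Un-nest:  g(d, d) + c + d + d + g(c, c) + c
Order the arguments:  c + c + d + d + g(c, c) + g(d, d)

Answer: c + c + d + d + g(c, c) + g(d, d)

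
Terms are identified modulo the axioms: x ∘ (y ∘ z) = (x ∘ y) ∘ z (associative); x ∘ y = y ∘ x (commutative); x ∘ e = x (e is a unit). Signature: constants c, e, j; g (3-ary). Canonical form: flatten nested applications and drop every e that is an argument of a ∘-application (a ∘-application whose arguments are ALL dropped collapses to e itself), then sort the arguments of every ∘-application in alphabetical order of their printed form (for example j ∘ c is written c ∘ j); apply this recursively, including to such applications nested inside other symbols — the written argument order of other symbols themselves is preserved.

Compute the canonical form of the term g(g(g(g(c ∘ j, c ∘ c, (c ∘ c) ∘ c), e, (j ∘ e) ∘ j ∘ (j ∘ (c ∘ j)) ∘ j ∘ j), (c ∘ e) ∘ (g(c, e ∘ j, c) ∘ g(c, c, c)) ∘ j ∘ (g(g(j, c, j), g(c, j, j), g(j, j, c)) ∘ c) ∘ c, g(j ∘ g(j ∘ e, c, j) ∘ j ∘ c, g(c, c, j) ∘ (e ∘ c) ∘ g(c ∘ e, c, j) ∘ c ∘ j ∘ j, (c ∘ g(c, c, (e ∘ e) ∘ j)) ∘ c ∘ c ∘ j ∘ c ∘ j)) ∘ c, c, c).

Descend into:  g(g(g(c ∘ j, c ∘ c, (c ∘ c) ∘ c), e, (j ∘ e) ∘ j ∘ (j ∘ (c ∘ j)) ∘ j ∘ j), (c ∘ e) ∘ (g(c, e ∘ j, c) ∘ g(c, c, c)) ∘ j ∘ (g(g(j, c, j), g(c, j, j), g(j, j, c)) ∘ c) ∘ c, g(j ∘ g(j ∘ e, c, j) ∘ j ∘ c, g(c, c, j) ∘ (e ∘ c) ∘ g(c ∘ e, c, j) ∘ c ∘ j ∘ j, (c ∘ g(c, c, (e ∘ e) ∘ j)) ∘ c ∘ c ∘ j ∘ c ∘ j)) ∘ c
Canonicalize subterm:  g(g(g(c ∘ j, c ∘ c, (c ∘ c) ∘ c), e, (j ∘ e) ∘ j ∘ (j ∘ (c ∘ j)) ∘ j ∘ j), (c ∘ e) ∘ (g(c, e ∘ j, c) ∘ g(c, c, c)) ∘ j ∘ (g(g(j, c, j), g(c, j, j), g(j, j, c)) ∘ c) ∘ c, g(j ∘ g(j ∘ e, c, j) ∘ j ∘ c, g(c, c, j) ∘ (e ∘ c) ∘ g(c ∘ e, c, j) ∘ c ∘ j ∘ j, (c ∘ g(c, c, (e ∘ e) ∘ j)) ∘ c ∘ c ∘ j ∘ c ∘ j))  →  g(g(g(c ∘ j, c ∘ c, c ∘ c ∘ c), e, c ∘ j ∘ j ∘ j ∘ j ∘ j ∘ j), c ∘ c ∘ c ∘ g(c, c, c) ∘ g(c, j, c) ∘ g(g(j, c, j), g(c, j, j), g(j, j, c)) ∘ j, g(c ∘ g(j, c, j) ∘ j ∘ j, c ∘ c ∘ g(c, c, j) ∘ g(c, c, j) ∘ j ∘ j, c ∘ c ∘ c ∘ c ∘ g(c, c, j) ∘ j ∘ j))
Sort arguments:  c ∘ g(g(g(c ∘ j, c ∘ c, c ∘ c ∘ c), e, c ∘ j ∘ j ∘ j ∘ j ∘ j ∘ j), c ∘ c ∘ c ∘ g(c, c, c) ∘ g(c, j, c) ∘ g(g(j, c, j), g(c, j, j), g(j, j, c)) ∘ j, g(c ∘ g(j, c, j) ∘ j ∘ j, c ∘ c ∘ g(c, c, j) ∘ g(c, c, j) ∘ j ∘ j, c ∘ c ∘ c ∘ c ∘ g(c, c, j) ∘ j ∘ j))
Put back:  g(c ∘ g(g(g(c ∘ j, c ∘ c, c ∘ c ∘ c), e, c ∘ j ∘ j ∘ j ∘ j ∘ j ∘ j), c ∘ c ∘ c ∘ g(c, c, c) ∘ g(c, j, c) ∘ g(g(j, c, j), g(c, j, j), g(j, j, c)) ∘ j, g(c ∘ g(j, c, j) ∘ j ∘ j, c ∘ c ∘ g(c, c, j) ∘ g(c, c, j) ∘ j ∘ j, c ∘ c ∘ c ∘ c ∘ g(c, c, j) ∘ j ∘ j)), c, c)

Answer: g(c ∘ g(g(g(c ∘ j, c ∘ c, c ∘ c ∘ c), e, c ∘ j ∘ j ∘ j ∘ j ∘ j ∘ j), c ∘ c ∘ c ∘ g(c, c, c) ∘ g(c, j, c) ∘ g(g(j, c, j), g(c, j, j), g(j, j, c)) ∘ j, g(c ∘ g(j, c, j) ∘ j ∘ j, c ∘ c ∘ g(c, c, j) ∘ g(c, c, j) ∘ j ∘ j, c ∘ c ∘ c ∘ c ∘ g(c, c, j) ∘ j ∘ j)), c, c)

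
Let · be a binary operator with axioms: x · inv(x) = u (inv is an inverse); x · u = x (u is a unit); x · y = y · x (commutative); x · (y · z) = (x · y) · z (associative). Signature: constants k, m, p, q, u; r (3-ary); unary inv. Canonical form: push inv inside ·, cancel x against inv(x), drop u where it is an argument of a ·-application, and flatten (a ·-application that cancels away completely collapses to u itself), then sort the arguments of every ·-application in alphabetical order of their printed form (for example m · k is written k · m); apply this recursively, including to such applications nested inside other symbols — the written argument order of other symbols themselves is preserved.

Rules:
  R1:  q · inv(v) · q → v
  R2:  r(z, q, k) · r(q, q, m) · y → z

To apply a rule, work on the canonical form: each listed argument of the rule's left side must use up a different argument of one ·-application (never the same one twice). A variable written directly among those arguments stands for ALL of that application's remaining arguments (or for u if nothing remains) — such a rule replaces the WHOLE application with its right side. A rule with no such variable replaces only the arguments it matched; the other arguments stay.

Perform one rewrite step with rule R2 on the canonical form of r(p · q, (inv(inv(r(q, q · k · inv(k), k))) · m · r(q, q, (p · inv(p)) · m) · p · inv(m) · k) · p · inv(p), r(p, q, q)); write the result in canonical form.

Answer: r(p · q, q, r(p, q, q))

Derivation:
Canonical form:  r(p · q, k · p · r(q, q, k) · r(q, q, m), r(p, q, q))
R2 matches:  uses r(q, q, k), r(q, q, m);  y := k · p, z := q
The extension variable absorbs all remaining arguments, so the whole application is rewritten.
Result:  r(p · q, q, r(p, q, q))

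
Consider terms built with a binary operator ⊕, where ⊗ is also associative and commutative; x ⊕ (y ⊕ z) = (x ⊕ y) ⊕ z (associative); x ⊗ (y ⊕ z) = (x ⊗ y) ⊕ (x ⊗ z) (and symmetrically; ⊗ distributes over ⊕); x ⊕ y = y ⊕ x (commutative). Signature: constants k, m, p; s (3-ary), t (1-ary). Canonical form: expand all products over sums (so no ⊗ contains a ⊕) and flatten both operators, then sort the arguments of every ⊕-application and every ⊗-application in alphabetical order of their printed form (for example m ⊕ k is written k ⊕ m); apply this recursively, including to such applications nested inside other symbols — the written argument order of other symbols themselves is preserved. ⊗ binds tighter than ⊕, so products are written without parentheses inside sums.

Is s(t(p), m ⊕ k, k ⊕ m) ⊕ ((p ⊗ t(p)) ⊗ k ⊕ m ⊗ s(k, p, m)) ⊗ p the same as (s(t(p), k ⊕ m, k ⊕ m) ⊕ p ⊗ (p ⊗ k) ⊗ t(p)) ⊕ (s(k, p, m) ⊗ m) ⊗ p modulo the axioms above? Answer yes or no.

Answer: yes — both canonical forms are k ⊗ p ⊗ p ⊗ t(p) ⊕ m ⊗ p ⊗ s(k, p, m) ⊕ s(t(p), k ⊕ m, k ⊕ m)

Derivation:
Left:  s(t(p), m ⊕ k, k ⊕ m) ⊕ ((p ⊗ t(p)) ⊗ k ⊕ m ⊗ s(k, p, m)) ⊗ p
  Expand:  s(t(p), k ⊕ m, k ⊕ m) ⊕ k ⊗ p ⊗ p ⊗ t(p) ⊕ m ⊗ p ⊗ s(k, p, m)
  Order the arguments:  k ⊗ p ⊗ p ⊗ t(p) ⊕ m ⊗ p ⊗ s(k, p, m) ⊕ s(t(p), k ⊕ m, k ⊕ m)
Right:  (s(t(p), k ⊕ m, k ⊕ m) ⊕ p ⊗ (p ⊗ k) ⊗ t(p)) ⊕ (s(k, p, m) ⊗ m) ⊗ p
  Merge nested applications:  s(t(p), k ⊕ m, k ⊕ m) ⊕ k ⊗ p ⊗ p ⊗ t(p) ⊕ m ⊗ p ⊗ s(k, p, m)
  Order the arguments:  k ⊗ p ⊗ p ⊗ t(p) ⊕ m ⊗ p ⊗ s(k, p, m) ⊕ s(t(p), k ⊕ m, k ⊕ m)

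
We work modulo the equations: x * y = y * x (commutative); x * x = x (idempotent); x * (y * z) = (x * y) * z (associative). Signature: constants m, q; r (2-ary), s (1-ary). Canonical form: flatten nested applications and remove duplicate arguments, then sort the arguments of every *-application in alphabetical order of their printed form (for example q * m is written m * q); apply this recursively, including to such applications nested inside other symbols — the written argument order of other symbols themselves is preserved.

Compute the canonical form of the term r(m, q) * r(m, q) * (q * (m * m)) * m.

Answer: m * q * r(m, q)

Derivation:
Flatten:  r(m, q) * r(m, q) * q * m * m * m
Idempotence:  drop duplicate r(m, q), m, m
Order the arguments:  m * q * r(m, q)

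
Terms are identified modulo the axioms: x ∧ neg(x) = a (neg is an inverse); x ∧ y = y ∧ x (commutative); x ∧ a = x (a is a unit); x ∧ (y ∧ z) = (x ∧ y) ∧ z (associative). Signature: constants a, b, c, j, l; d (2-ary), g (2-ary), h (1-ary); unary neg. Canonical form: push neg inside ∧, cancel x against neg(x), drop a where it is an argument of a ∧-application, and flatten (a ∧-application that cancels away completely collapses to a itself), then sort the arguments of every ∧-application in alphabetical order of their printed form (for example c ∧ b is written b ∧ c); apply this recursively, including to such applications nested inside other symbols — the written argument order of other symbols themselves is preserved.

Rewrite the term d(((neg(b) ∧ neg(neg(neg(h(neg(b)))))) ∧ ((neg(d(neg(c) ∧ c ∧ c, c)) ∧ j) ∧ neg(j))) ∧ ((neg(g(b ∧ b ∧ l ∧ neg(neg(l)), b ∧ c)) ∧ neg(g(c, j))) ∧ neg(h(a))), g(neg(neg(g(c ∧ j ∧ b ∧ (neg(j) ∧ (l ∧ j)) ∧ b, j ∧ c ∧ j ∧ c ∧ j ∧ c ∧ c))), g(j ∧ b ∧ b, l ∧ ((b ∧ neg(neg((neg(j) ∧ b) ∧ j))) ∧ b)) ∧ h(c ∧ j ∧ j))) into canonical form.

Focus inside:  ((neg(b) ∧ neg(neg(neg(h(neg(b)))))) ∧ ((neg(d(neg(c) ∧ c ∧ c, c)) ∧ j) ∧ neg(j))) ∧ ((neg(g(b ∧ b ∧ l ∧ neg(neg(l)), b ∧ c)) ∧ neg(g(c, j))) ∧ neg(h(a)))
Push neg inside:  distribute neg over ∧ and collapse double neg
Cancel inverse pairs:  j cancels
Combine occurrences:  neg(b) ∧ neg(h(neg(b))) ∧ neg(d(c, c)) ∧ neg(g(b ∧ b ∧ l ∧ l, b ∧ c)) ∧ neg(g(c, j)) ∧ neg(h(a))
Sort arguments:  neg(b) ∧ neg(d(c, c)) ∧ neg(g(b ∧ b ∧ l ∧ l, b ∧ c)) ∧ neg(g(c, j)) ∧ neg(h(a)) ∧ neg(h(neg(b)))
Reassemble:  d(neg(b) ∧ neg(d(c, c)) ∧ neg(g(b ∧ b ∧ l ∧ l, b ∧ c)) ∧ neg(g(c, j)) ∧ neg(h(a)) ∧ neg(h(neg(b))), g(g(b ∧ b ∧ c ∧ j ∧ l, c ∧ c ∧ c ∧ c ∧ j ∧ j ∧ j), g(b ∧ b ∧ j, b ∧ b ∧ b ∧ l) ∧ h(c ∧ j ∧ j)))

Answer: d(neg(b) ∧ neg(d(c, c)) ∧ neg(g(b ∧ b ∧ l ∧ l, b ∧ c)) ∧ neg(g(c, j)) ∧ neg(h(a)) ∧ neg(h(neg(b))), g(g(b ∧ b ∧ c ∧ j ∧ l, c ∧ c ∧ c ∧ c ∧ j ∧ j ∧ j), g(b ∧ b ∧ j, b ∧ b ∧ b ∧ l) ∧ h(c ∧ j ∧ j)))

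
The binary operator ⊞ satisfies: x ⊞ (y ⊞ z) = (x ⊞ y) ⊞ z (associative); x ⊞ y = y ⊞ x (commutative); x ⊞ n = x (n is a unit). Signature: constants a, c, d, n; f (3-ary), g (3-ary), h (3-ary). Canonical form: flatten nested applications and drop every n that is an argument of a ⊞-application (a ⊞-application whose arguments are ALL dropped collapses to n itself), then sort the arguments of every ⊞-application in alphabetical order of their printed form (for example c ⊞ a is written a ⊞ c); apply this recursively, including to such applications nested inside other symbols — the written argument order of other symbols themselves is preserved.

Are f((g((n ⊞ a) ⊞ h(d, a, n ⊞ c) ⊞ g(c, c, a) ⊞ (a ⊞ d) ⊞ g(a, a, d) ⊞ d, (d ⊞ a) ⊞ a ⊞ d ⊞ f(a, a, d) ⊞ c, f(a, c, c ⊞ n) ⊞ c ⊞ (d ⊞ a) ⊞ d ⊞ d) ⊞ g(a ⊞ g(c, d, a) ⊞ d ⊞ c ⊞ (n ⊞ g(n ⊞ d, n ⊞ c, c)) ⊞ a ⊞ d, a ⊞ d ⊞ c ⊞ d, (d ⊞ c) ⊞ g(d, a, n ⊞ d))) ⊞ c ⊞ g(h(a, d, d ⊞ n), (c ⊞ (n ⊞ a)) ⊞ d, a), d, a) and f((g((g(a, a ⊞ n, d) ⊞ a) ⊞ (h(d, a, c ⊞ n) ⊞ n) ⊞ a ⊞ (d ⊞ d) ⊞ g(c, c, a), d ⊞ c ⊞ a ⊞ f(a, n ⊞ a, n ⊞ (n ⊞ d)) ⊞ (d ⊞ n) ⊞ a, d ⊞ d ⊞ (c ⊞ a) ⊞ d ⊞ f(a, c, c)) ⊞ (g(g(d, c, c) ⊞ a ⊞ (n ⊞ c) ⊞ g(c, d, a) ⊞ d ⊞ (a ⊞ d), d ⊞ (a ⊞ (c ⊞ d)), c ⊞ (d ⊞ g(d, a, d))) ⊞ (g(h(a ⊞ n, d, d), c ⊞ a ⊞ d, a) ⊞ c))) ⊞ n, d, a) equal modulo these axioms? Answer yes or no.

Answer: yes — both canonical forms are f(c ⊞ g(a ⊞ a ⊞ c ⊞ d ⊞ d ⊞ g(c, d, a) ⊞ g(d, c, c), a ⊞ c ⊞ d ⊞ d, c ⊞ d ⊞ g(d, a, d)) ⊞ g(a ⊞ a ⊞ d ⊞ d ⊞ g(a, a, d) ⊞ g(c, c, a) ⊞ h(d, a, c), a ⊞ a ⊞ c ⊞ d ⊞ d ⊞ f(a, a, d), a ⊞ c ⊞ d ⊞ d ⊞ d ⊞ f(a, c, c)) ⊞ g(h(a, d, d), a ⊞ c ⊞ d, a), d, a)

Derivation:
Left:  f((g((n ⊞ a) ⊞ h(d, a, n ⊞ c) ⊞ g(c, c, a) ⊞ (a ⊞ d) ⊞ g(a, a, d) ⊞ d, (d ⊞ a) ⊞ a ⊞ d ⊞ f(a, a, d) ⊞ c, f(a, c, c ⊞ n) ⊞ c ⊞ (d ⊞ a) ⊞ d ⊞ d) ⊞ g(a ⊞ g(c, d, a) ⊞ d ⊞ c ⊞ (n ⊞ g(n ⊞ d, n ⊞ c, c)) ⊞ a ⊞ d, a ⊞ d ⊞ c ⊞ d, (d ⊞ c) ⊞ g(d, a, n ⊞ d))) ⊞ c ⊞ g(h(a, d, d ⊞ n), (c ⊞ (n ⊞ a)) ⊞ d, a), d, a)
  Focus inside:  (g((n ⊞ a) ⊞ h(d, a, n ⊞ c) ⊞ g(c, c, a) ⊞ (a ⊞ d) ⊞ g(a, a, d) ⊞ d, (d ⊞ a) ⊞ a ⊞ d ⊞ f(a, a, d) ⊞ c, f(a, c, c ⊞ n) ⊞ c ⊞ (d ⊞ a) ⊞ d ⊞ d) ⊞ g(a ⊞ g(c, d, a) ⊞ d ⊞ c ⊞ (n ⊞ g(n ⊞ d, n ⊞ c, c)) ⊞ a ⊞ d, a ⊞ d ⊞ c ⊞ d, (d ⊞ c) ⊞ g(d, a, n ⊞ d))) ⊞ c ⊞ g(h(a, d, d ⊞ n), (c ⊞ (n ⊞ a)) ⊞ d, a)
  Un-nest:  g((n ⊞ a) ⊞ h(d, a, n ⊞ c) ⊞ g(c, c, a) ⊞ (a ⊞ d) ⊞ g(a, a, d) ⊞ d, (d ⊞ a) ⊞ a ⊞ d ⊞ f(a, a, d) ⊞ c, f(a, c, c ⊞ n) ⊞ c ⊞ (d ⊞ a) ⊞ d ⊞ d) ⊞ g(a ⊞ g(c, d, a) ⊞ d ⊞ c ⊞ (n ⊞ g(n ⊞ d, n ⊞ c, c)) ⊞ a ⊞ d, a ⊞ d ⊞ c ⊞ d, (d ⊞ c) ⊞ g(d, a, n ⊞ d)) ⊞ c ⊞ g(h(a, d, d ⊞ n), (c ⊞ (n ⊞ a)) ⊞ d, a)
  Simplify inside:  g((n ⊞ a) ⊞ h(d, a, n ⊞ c) ⊞ g(c, c, a) ⊞ (a ⊞ d) ⊞ g(a, a, d) ⊞ d, (d ⊞ a) ⊞ a ⊞ d ⊞ f(a, a, d) ⊞ c, f(a, c, c ⊞ n) ⊞ c ⊞ (d ⊞ a) ⊞ d ⊞ d)  →  g(a ⊞ a ⊞ d ⊞ d ⊞ g(a, a, d) ⊞ g(c, c, a) ⊞ h(d, a, c), a ⊞ a ⊞ c ⊞ d ⊞ d ⊞ f(a, a, d), a ⊞ c ⊞ d ⊞ d ⊞ d ⊞ f(a, c, c))
  Inside:  g(a ⊞ g(c, d, a) ⊞ d ⊞ c ⊞ (n ⊞ g(n ⊞ d, n ⊞ c, c)) ⊞ a ⊞ d, a ⊞ d ⊞ c ⊞ d, (d ⊞ c) ⊞ g(d, a, n ⊞ d))  →  g(a ⊞ a ⊞ c ⊞ d ⊞ d ⊞ g(c, d, a) ⊞ g(d, c, c), a ⊞ c ⊞ d ⊞ d, c ⊞ d ⊞ g(d, a, d))
  Simplify inside:  g(h(a, d, d ⊞ n), (c ⊞ (n ⊞ a)) ⊞ d, a)  →  g(h(a, d, d), a ⊞ c ⊞ d, a)
  Sort:  c ⊞ g(a ⊞ a ⊞ c ⊞ d ⊞ d ⊞ g(c, d, a) ⊞ g(d, c, c), a ⊞ c ⊞ d ⊞ d, c ⊞ d ⊞ g(d, a, d)) ⊞ g(a ⊞ a ⊞ d ⊞ d ⊞ g(a, a, d) ⊞ g(c, c, a) ⊞ h(d, a, c), a ⊞ a ⊞ c ⊞ d ⊞ d ⊞ f(a, a, d), a ⊞ c ⊞ d ⊞ d ⊞ d ⊞ f(a, c, c)) ⊞ g(h(a, d, d), a ⊞ c ⊞ d, a)
  Rebuild:  f(c ⊞ g(a ⊞ a ⊞ c ⊞ d ⊞ d ⊞ g(c, d, a) ⊞ g(d, c, c), a ⊞ c ⊞ d ⊞ d, c ⊞ d ⊞ g(d, a, d)) ⊞ g(a ⊞ a ⊞ d ⊞ d ⊞ g(a, a, d) ⊞ g(c, c, a) ⊞ h(d, a, c), a ⊞ a ⊞ c ⊞ d ⊞ d ⊞ f(a, a, d), a ⊞ c ⊞ d ⊞ d ⊞ d ⊞ f(a, c, c)) ⊞ g(h(a, d, d), a ⊞ c ⊞ d, a), d, a)
Right:  f((g((g(a, a ⊞ n, d) ⊞ a) ⊞ (h(d, a, c ⊞ n) ⊞ n) ⊞ a ⊞ (d ⊞ d) ⊞ g(c, c, a), d ⊞ c ⊞ a ⊞ f(a, n ⊞ a, n ⊞ (n ⊞ d)) ⊞ (d ⊞ n) ⊞ a, d ⊞ d ⊞ (c ⊞ a) ⊞ d ⊞ f(a, c, c)) ⊞ (g(g(d, c, c) ⊞ a ⊞ (n ⊞ c) ⊞ g(c, d, a) ⊞ d ⊞ (a ⊞ d), d ⊞ (a ⊞ (c ⊞ d)), c ⊞ (d ⊞ g(d, a, d))) ⊞ (g(h(a ⊞ n, d, d), c ⊞ a ⊞ d, a) ⊞ c))) ⊞ n, d, a)
  Descend into:  (g((g(a, a ⊞ n, d) ⊞ a) ⊞ (h(d, a, c ⊞ n) ⊞ n) ⊞ a ⊞ (d ⊞ d) ⊞ g(c, c, a), d ⊞ c ⊞ a ⊞ f(a, n ⊞ a, n ⊞ (n ⊞ d)) ⊞ (d ⊞ n) ⊞ a, d ⊞ d ⊞ (c ⊞ a) ⊞ d ⊞ f(a, c, c)) ⊞ (g(g(d, c, c) ⊞ a ⊞ (n ⊞ c) ⊞ g(c, d, a) ⊞ d ⊞ (a ⊞ d), d ⊞ (a ⊞ (c ⊞ d)), c ⊞ (d ⊞ g(d, a, d))) ⊞ (g(h(a ⊞ n, d, d), c ⊞ a ⊞ d, a) ⊞ c))) ⊞ n
  Merge nested applications:  g((g(a, a ⊞ n, d) ⊞ a) ⊞ (h(d, a, c ⊞ n) ⊞ n) ⊞ a ⊞ (d ⊞ d) ⊞ g(c, c, a), d ⊞ c ⊞ a ⊞ f(a, n ⊞ a, n ⊞ (n ⊞ d)) ⊞ (d ⊞ n) ⊞ a, d ⊞ d ⊞ (c ⊞ a) ⊞ d ⊞ f(a, c, c)) ⊞ g(g(d, c, c) ⊞ a ⊞ (n ⊞ c) ⊞ g(c, d, a) ⊞ d ⊞ (a ⊞ d), d ⊞ (a ⊞ (c ⊞ d)), c ⊞ (d ⊞ g(d, a, d))) ⊞ g(h(a ⊞ n, d, d), c ⊞ a ⊞ d, a) ⊞ c ⊞ n
  Inside:  g((g(a, a ⊞ n, d) ⊞ a) ⊞ (h(d, a, c ⊞ n) ⊞ n) ⊞ a ⊞ (d ⊞ d) ⊞ g(c, c, a), d ⊞ c ⊞ a ⊞ f(a, n ⊞ a, n ⊞ (n ⊞ d)) ⊞ (d ⊞ n) ⊞ a, d ⊞ d ⊞ (c ⊞ a) ⊞ d ⊞ f(a, c, c))  →  g(a ⊞ a ⊞ d ⊞ d ⊞ g(a, a, d) ⊞ g(c, c, a) ⊞ h(d, a, c), a ⊞ a ⊞ c ⊞ d ⊞ d ⊞ f(a, a, d), a ⊞ c ⊞ d ⊞ d ⊞ d ⊞ f(a, c, c))
  Simplify inside:  g(g(d, c, c) ⊞ a ⊞ (n ⊞ c) ⊞ g(c, d, a) ⊞ d ⊞ (a ⊞ d), d ⊞ (a ⊞ (c ⊞ d)), c ⊞ (d ⊞ g(d, a, d)))  →  g(a ⊞ a ⊞ c ⊞ d ⊞ d ⊞ g(c, d, a) ⊞ g(d, c, c), a ⊞ c ⊞ d ⊞ d, c ⊞ d ⊞ g(d, a, d))
  Simplify inside:  g(h(a ⊞ n, d, d), c ⊞ a ⊞ d, a)  →  g(h(a, d, d), a ⊞ c ⊞ d, a)
  Drop the unit:  drop n
  Sort:  c ⊞ g(a ⊞ a ⊞ c ⊞ d ⊞ d ⊞ g(c, d, a) ⊞ g(d, c, c), a ⊞ c ⊞ d ⊞ d, c ⊞ d ⊞ g(d, a, d)) ⊞ g(a ⊞ a ⊞ d ⊞ d ⊞ g(a, a, d) ⊞ g(c, c, a) ⊞ h(d, a, c), a ⊞ a ⊞ c ⊞ d ⊞ d ⊞ f(a, a, d), a ⊞ c ⊞ d ⊞ d ⊞ d ⊞ f(a, c, c)) ⊞ g(h(a, d, d), a ⊞ c ⊞ d, a)
  Rebuild:  f(c ⊞ g(a ⊞ a ⊞ c ⊞ d ⊞ d ⊞ g(c, d, a) ⊞ g(d, c, c), a ⊞ c ⊞ d ⊞ d, c ⊞ d ⊞ g(d, a, d)) ⊞ g(a ⊞ a ⊞ d ⊞ d ⊞ g(a, a, d) ⊞ g(c, c, a) ⊞ h(d, a, c), a ⊞ a ⊞ c ⊞ d ⊞ d ⊞ f(a, a, d), a ⊞ c ⊞ d ⊞ d ⊞ d ⊞ f(a, c, c)) ⊞ g(h(a, d, d), a ⊞ c ⊞ d, a), d, a)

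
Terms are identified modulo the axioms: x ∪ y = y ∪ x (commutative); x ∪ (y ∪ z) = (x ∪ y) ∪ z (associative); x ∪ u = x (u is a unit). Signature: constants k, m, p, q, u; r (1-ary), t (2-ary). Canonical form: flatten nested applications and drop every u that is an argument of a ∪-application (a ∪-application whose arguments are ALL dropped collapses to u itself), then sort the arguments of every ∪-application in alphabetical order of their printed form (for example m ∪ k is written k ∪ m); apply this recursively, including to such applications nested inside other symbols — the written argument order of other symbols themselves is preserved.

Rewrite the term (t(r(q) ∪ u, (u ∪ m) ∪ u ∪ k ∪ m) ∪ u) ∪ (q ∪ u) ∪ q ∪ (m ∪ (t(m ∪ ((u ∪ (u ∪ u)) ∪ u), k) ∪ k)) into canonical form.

Un-nest:  t(r(q) ∪ u, (u ∪ m) ∪ u ∪ k ∪ m) ∪ u ∪ q ∪ u ∪ q ∪ m ∪ t(m ∪ ((u ∪ (u ∪ u)) ∪ u), k) ∪ k
Inside:  t(r(q) ∪ u, (u ∪ m) ∪ u ∪ k ∪ m)  →  t(r(q), k ∪ m ∪ m)
Canonicalize subterm:  t(m ∪ ((u ∪ (u ∪ u)) ∪ u), k)  →  t(m, k)
Unit:  drop u (×2)
Order the arguments:  k ∪ m ∪ q ∪ q ∪ t(m, k) ∪ t(r(q), k ∪ m ∪ m)

Answer: k ∪ m ∪ q ∪ q ∪ t(m, k) ∪ t(r(q), k ∪ m ∪ m)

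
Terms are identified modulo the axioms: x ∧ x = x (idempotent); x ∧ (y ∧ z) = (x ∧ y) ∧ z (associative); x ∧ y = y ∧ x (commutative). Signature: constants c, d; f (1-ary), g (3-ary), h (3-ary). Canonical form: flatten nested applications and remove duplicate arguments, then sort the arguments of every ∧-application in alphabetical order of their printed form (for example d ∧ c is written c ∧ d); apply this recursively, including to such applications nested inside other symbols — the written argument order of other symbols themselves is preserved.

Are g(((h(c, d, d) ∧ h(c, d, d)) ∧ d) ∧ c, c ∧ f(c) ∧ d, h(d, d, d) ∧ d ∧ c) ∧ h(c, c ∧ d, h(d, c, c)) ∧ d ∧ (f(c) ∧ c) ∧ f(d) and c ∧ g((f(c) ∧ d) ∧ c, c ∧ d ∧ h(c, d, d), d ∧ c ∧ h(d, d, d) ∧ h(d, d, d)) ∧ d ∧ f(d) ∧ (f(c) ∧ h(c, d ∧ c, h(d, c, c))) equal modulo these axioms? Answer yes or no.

Answer: no — c ∧ d ∧ f(c) ∧ f(d) ∧ g(c ∧ d ∧ h(c, d, d), c ∧ d ∧ f(c), c ∧ d ∧ h(d, d, d)) ∧ h(c, c ∧ d, h(d, c, c)) vs c ∧ d ∧ f(c) ∧ f(d) ∧ g(c ∧ d ∧ f(c), c ∧ d ∧ h(c, d, d), c ∧ d ∧ h(d, d, d)) ∧ h(c, c ∧ d, h(d, c, c))

Derivation:
Left:  g(((h(c, d, d) ∧ h(c, d, d)) ∧ d) ∧ c, c ∧ f(c) ∧ d, h(d, d, d) ∧ d ∧ c) ∧ h(c, c ∧ d, h(d, c, c)) ∧ d ∧ (f(c) ∧ c) ∧ f(d)
  Un-nest:  g(((h(c, d, d) ∧ h(c, d, d)) ∧ d) ∧ c, c ∧ f(c) ∧ d, h(d, d, d) ∧ d ∧ c) ∧ h(c, c ∧ d, h(d, c, c)) ∧ d ∧ f(c) ∧ c ∧ f(d)
  Simplify inside:  g(((h(c, d, d) ∧ h(c, d, d)) ∧ d) ∧ c, c ∧ f(c) ∧ d, h(d, d, d) ∧ d ∧ c)  →  g(c ∧ d ∧ h(c, d, d), c ∧ d ∧ f(c), c ∧ d ∧ h(d, d, d))
  Sort arguments:  c ∧ d ∧ f(c) ∧ f(d) ∧ g(c ∧ d ∧ h(c, d, d), c ∧ d ∧ f(c), c ∧ d ∧ h(d, d, d)) ∧ h(c, c ∧ d, h(d, c, c))
Right:  c ∧ g((f(c) ∧ d) ∧ c, c ∧ d ∧ h(c, d, d), d ∧ c ∧ h(d, d, d) ∧ h(d, d, d)) ∧ d ∧ f(d) ∧ (f(c) ∧ h(c, d ∧ c, h(d, c, c)))
  Merge nested applications:  c ∧ g((f(c) ∧ d) ∧ c, c ∧ d ∧ h(c, d, d), d ∧ c ∧ h(d, d, d) ∧ h(d, d, d)) ∧ d ∧ f(d) ∧ f(c) ∧ h(c, d ∧ c, h(d, c, c))
  Canonicalize subterm:  g((f(c) ∧ d) ∧ c, c ∧ d ∧ h(c, d, d), d ∧ c ∧ h(d, d, d) ∧ h(d, d, d))  →  g(c ∧ d ∧ f(c), c ∧ d ∧ h(c, d, d), c ∧ d ∧ h(d, d, d))
  Inside:  h(c, d ∧ c, h(d, c, c))  →  h(c, c ∧ d, h(d, c, c))
  Sort arguments:  c ∧ d ∧ f(c) ∧ f(d) ∧ g(c ∧ d ∧ f(c), c ∧ d ∧ h(c, d, d), c ∧ d ∧ h(d, d, d)) ∧ h(c, c ∧ d, h(d, c, c))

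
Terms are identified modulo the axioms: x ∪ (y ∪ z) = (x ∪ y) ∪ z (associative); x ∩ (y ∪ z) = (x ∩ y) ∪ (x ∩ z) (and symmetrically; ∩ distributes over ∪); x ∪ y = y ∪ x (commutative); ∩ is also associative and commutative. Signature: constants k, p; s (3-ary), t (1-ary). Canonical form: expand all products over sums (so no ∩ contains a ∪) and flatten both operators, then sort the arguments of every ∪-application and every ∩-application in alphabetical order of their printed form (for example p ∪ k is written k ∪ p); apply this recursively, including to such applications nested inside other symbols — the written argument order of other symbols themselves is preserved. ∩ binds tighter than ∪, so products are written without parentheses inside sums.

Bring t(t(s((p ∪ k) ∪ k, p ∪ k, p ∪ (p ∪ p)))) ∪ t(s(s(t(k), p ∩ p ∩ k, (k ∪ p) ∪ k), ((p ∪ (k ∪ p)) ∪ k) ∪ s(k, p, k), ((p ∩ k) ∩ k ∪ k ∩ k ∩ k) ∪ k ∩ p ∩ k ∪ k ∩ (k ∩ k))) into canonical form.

Merge nested applications:  t(t(s(k ∪ k ∪ p, k ∪ p, p ∪ p ∪ p))) ∪ t(s(s(t(k), k ∩ p ∩ p, k ∪ k ∪ p), k ∪ k ∪ p ∪ p ∪ s(k, p, k), k ∩ k ∩ k ∪ k ∩ k ∩ k ∪ k ∩ k ∩ p ∪ k ∩ k ∩ p))
Sort arguments:  t(s(s(t(k), k ∩ p ∩ p, k ∪ k ∪ p), k ∪ k ∪ p ∪ p ∪ s(k, p, k), k ∩ k ∩ k ∪ k ∩ k ∩ k ∪ k ∩ k ∩ p ∪ k ∩ k ∩ p)) ∪ t(t(s(k ∪ k ∪ p, k ∪ p, p ∪ p ∪ p)))

Answer: t(s(s(t(k), k ∩ p ∩ p, k ∪ k ∪ p), k ∪ k ∪ p ∪ p ∪ s(k, p, k), k ∩ k ∩ k ∪ k ∩ k ∩ k ∪ k ∩ k ∩ p ∪ k ∩ k ∩ p)) ∪ t(t(s(k ∪ k ∪ p, k ∪ p, p ∪ p ∪ p)))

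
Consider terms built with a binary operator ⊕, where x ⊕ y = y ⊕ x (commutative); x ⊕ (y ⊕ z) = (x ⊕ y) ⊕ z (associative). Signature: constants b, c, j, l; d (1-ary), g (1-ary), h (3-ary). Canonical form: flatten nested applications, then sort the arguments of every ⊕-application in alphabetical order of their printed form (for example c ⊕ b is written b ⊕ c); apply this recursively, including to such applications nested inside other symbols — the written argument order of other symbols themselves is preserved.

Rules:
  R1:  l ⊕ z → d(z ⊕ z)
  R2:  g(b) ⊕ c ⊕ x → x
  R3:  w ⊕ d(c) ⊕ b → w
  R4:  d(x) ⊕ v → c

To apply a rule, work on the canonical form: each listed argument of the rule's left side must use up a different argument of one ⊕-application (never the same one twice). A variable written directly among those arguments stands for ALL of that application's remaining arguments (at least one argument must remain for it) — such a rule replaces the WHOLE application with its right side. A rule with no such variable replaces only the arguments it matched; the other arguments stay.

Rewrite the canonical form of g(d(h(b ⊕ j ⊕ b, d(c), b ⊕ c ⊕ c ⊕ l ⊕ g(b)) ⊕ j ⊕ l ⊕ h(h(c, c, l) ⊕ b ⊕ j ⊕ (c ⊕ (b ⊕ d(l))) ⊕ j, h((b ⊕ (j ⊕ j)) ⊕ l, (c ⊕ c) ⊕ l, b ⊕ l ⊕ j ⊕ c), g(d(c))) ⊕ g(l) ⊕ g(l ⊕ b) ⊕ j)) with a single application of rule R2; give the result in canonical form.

Answer: g(d(g(b ⊕ l) ⊕ g(l) ⊕ h(b ⊕ b ⊕ c ⊕ d(l) ⊕ h(c, c, l) ⊕ j ⊕ j, h(b ⊕ j ⊕ j ⊕ l, c ⊕ c ⊕ l, b ⊕ c ⊕ j ⊕ l), g(d(c))) ⊕ h(b ⊕ b ⊕ j, d(c), b ⊕ c ⊕ l) ⊕ j ⊕ j ⊕ l))

Derivation:
Canonical form:  g(d(g(b ⊕ l) ⊕ g(l) ⊕ h(b ⊕ b ⊕ c ⊕ d(l) ⊕ h(c, c, l) ⊕ j ⊕ j, h(b ⊕ j ⊕ j ⊕ l, c ⊕ c ⊕ l, b ⊕ c ⊕ j ⊕ l), g(d(c))) ⊕ h(b ⊕ b ⊕ j, d(c), b ⊕ c ⊕ c ⊕ g(b) ⊕ l) ⊕ j ⊕ j ⊕ l))
R2 matches:  uses c, g(b);  x := b ⊕ c ⊕ l
The extension variable absorbs all remaining arguments, so the whole application is rewritten.
Giving:  g(d(g(b ⊕ l) ⊕ g(l) ⊕ h(b ⊕ b ⊕ c ⊕ d(l) ⊕ h(c, c, l) ⊕ j ⊕ j, h(b ⊕ j ⊕ j ⊕ l, c ⊕ c ⊕ l, b ⊕ c ⊕ j ⊕ l), g(d(c))) ⊕ h(b ⊕ b ⊕ j, d(c), b ⊕ c ⊕ l) ⊕ j ⊕ j ⊕ l))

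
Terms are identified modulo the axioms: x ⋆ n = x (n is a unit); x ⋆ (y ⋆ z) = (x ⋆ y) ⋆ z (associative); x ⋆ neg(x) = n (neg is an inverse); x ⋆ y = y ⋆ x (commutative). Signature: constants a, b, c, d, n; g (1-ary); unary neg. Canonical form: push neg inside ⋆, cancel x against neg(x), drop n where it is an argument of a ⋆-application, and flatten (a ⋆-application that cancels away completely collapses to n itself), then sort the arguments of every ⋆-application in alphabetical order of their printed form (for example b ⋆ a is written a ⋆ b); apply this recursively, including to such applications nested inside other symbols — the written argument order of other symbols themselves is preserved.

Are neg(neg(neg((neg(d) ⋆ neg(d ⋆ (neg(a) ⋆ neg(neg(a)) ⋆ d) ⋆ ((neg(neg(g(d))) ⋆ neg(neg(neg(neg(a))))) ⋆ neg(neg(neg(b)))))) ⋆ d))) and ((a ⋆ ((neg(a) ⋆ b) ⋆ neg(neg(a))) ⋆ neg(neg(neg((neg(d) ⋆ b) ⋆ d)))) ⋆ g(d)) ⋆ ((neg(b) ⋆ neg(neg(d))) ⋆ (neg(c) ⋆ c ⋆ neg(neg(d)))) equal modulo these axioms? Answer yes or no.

Answer: yes — both canonical forms are a ⋆ d ⋆ d ⋆ g(d) ⋆ neg(b)

Derivation:
Left:  neg(neg(neg((neg(d) ⋆ neg(d ⋆ (neg(a) ⋆ neg(neg(a)) ⋆ d) ⋆ ((neg(neg(g(d))) ⋆ neg(neg(neg(neg(a))))) ⋆ neg(neg(neg(b)))))) ⋆ d)))
  Push neg inside:  distribute neg over ⋆ and collapse double neg
  Combine occurrences:  d ⋆ d ⋆ a ⋆ g(d) ⋆ neg(b)
  Sort arguments:  a ⋆ d ⋆ d ⋆ g(d) ⋆ neg(b)
Right:  ((a ⋆ ((neg(a) ⋆ b) ⋆ neg(neg(a))) ⋆ neg(neg(neg((neg(d) ⋆ b) ⋆ d)))) ⋆ g(d)) ⋆ ((neg(b) ⋆ neg(neg(d))) ⋆ (neg(c) ⋆ c ⋆ neg(neg(d))))
  Push neg inside:  distribute neg over ⋆ and collapse double neg
  Cancel:  c cancels
  Combine occurrences:  a ⋆ neg(b) ⋆ d ⋆ d ⋆ g(d)
  Sort arguments:  a ⋆ d ⋆ d ⋆ g(d) ⋆ neg(b)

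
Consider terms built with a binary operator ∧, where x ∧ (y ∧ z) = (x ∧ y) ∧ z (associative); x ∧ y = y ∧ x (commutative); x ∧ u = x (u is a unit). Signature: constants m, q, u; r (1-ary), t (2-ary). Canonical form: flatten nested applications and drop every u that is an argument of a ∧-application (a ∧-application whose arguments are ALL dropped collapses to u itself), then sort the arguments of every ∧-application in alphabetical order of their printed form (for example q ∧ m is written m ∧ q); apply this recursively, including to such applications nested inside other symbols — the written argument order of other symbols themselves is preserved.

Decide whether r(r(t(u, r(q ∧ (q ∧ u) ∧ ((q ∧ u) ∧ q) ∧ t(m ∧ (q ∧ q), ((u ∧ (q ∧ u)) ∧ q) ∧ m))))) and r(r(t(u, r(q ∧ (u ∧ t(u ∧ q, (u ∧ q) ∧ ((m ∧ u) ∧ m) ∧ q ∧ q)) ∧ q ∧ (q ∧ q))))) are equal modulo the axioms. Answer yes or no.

Answer: no — r(r(t(u, r(q ∧ q ∧ q ∧ q ∧ t(m ∧ q ∧ q, m ∧ q ∧ q))))) vs r(r(t(u, r(q ∧ q ∧ q ∧ q ∧ t(q, m ∧ m ∧ q ∧ q ∧ q)))))

Derivation:
Left:  r(r(t(u, r(q ∧ (q ∧ u) ∧ ((q ∧ u) ∧ q) ∧ t(m ∧ (q ∧ q), ((u ∧ (q ∧ u)) ∧ q) ∧ m)))))
  Work inside:  q ∧ (q ∧ u) ∧ ((q ∧ u) ∧ q) ∧ t(m ∧ (q ∧ q), ((u ∧ (q ∧ u)) ∧ q) ∧ m)
  Merge nested applications:  q ∧ q ∧ u ∧ q ∧ u ∧ q ∧ t(m ∧ (q ∧ q), ((u ∧ (q ∧ u)) ∧ q) ∧ m)
  Canonicalize subterm:  t(m ∧ (q ∧ q), ((u ∧ (q ∧ u)) ∧ q) ∧ m)  →  t(m ∧ q ∧ q, m ∧ q ∧ q)
  Drop the unit:  drop u (×2)
  Sort:  q ∧ q ∧ q ∧ q ∧ t(m ∧ q ∧ q, m ∧ q ∧ q)
  Put back:  r(r(t(u, r(q ∧ q ∧ q ∧ q ∧ t(m ∧ q ∧ q, m ∧ q ∧ q)))))
Right:  r(r(t(u, r(q ∧ (u ∧ t(u ∧ q, (u ∧ q) ∧ ((m ∧ u) ∧ m) ∧ q ∧ q)) ∧ q ∧ (q ∧ q)))))
  Descend into:  q ∧ (u ∧ t(u ∧ q, (u ∧ q) ∧ ((m ∧ u) ∧ m) ∧ q ∧ q)) ∧ q ∧ (q ∧ q)
  Merge nested applications:  q ∧ u ∧ t(u ∧ q, (u ∧ q) ∧ ((m ∧ u) ∧ m) ∧ q ∧ q) ∧ q ∧ q ∧ q
  Canonicalize subterm:  t(u ∧ q, (u ∧ q) ∧ ((m ∧ u) ∧ m) ∧ q ∧ q)  →  t(q, m ∧ m ∧ q ∧ q ∧ q)
  Units out:  drop u
  Sort:  q ∧ q ∧ q ∧ q ∧ t(q, m ∧ m ∧ q ∧ q ∧ q)
  Rebuild:  r(r(t(u, r(q ∧ q ∧ q ∧ q ∧ t(q, m ∧ m ∧ q ∧ q ∧ q)))))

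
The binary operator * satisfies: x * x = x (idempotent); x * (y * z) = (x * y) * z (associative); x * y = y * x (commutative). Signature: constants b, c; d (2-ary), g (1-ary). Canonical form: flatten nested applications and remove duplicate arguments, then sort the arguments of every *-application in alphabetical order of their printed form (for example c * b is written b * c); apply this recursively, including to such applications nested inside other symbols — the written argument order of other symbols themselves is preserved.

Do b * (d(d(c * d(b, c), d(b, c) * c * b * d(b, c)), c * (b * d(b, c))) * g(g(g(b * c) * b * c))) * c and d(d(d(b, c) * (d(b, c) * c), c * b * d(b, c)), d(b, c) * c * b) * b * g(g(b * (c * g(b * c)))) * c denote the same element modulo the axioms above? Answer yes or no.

Answer: yes — both canonical forms are b * c * d(d(c * d(b, c), b * c * d(b, c)), b * c * d(b, c)) * g(g(b * c * g(b * c)))

Derivation:
Left:  b * (d(d(c * d(b, c), d(b, c) * c * b * d(b, c)), c * (b * d(b, c))) * g(g(g(b * c) * b * c))) * c
  Flatten:  b * d(d(c * d(b, c), d(b, c) * c * b * d(b, c)), c * (b * d(b, c))) * g(g(g(b * c) * b * c)) * c
  Inside:  d(d(c * d(b, c), d(b, c) * c * b * d(b, c)), c * (b * d(b, c)))  →  d(d(c * d(b, c), b * c * d(b, c)), b * c * d(b, c))
  Inside:  g(g(g(b * c) * b * c))  →  g(g(b * c * g(b * c)))
  Sort:  b * c * d(d(c * d(b, c), b * c * d(b, c)), b * c * d(b, c)) * g(g(b * c * g(b * c)))
Right:  d(d(d(b, c) * (d(b, c) * c), c * b * d(b, c)), d(b, c) * c * b) * b * g(g(b * (c * g(b * c)))) * c
  Inside:  d(d(d(b, c) * (d(b, c) * c), c * b * d(b, c)), d(b, c) * c * b)  →  d(d(c * d(b, c), b * c * d(b, c)), b * c * d(b, c))
  Canonicalize subterm:  g(g(b * (c * g(b * c))))  →  g(g(b * c * g(b * c)))
  Order the arguments:  b * c * d(d(c * d(b, c), b * c * d(b, c)), b * c * d(b, c)) * g(g(b * c * g(b * c)))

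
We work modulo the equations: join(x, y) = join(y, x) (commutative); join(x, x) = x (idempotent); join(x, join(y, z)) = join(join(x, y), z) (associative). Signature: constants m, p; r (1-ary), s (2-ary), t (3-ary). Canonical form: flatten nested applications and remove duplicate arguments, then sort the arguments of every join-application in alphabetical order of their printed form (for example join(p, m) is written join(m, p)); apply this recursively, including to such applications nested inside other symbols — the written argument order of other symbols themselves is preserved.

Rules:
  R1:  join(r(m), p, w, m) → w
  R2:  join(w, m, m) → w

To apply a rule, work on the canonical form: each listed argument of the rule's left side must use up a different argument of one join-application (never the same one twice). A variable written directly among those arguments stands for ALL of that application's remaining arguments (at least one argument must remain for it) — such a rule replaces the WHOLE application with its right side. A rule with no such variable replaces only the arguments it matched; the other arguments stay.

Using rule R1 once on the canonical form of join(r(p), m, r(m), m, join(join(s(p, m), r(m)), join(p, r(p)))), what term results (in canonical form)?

Answer: join(r(p), s(p, m))

Derivation:
Canonical form:  join(m, p, r(m), r(p), s(p, m))
Apply R1:  consuming m, p, r(m);  w := join(r(p), s(p, m))
The variable takes the whole remainder — replace the entire application.
Result:  join(r(p), s(p, m))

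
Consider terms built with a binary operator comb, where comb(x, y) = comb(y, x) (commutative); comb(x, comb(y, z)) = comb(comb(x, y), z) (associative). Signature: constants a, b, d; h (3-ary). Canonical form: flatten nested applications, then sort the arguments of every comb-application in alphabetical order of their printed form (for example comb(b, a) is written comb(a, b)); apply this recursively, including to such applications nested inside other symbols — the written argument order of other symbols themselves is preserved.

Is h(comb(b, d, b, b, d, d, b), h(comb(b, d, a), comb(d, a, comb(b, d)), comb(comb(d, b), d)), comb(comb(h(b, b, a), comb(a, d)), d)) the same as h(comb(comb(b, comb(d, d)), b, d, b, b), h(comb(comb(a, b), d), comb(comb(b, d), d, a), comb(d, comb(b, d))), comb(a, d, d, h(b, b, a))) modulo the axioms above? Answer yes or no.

Answer: yes — both canonical forms are h(comb(b, b, b, b, d, d, d), h(comb(a, b, d), comb(a, b, d, d), comb(b, d, d)), comb(a, d, d, h(b, b, a)))

Derivation:
Left:  h(comb(b, d, b, b, d, d, b), h(comb(b, d, a), comb(d, a, comb(b, d)), comb(comb(d, b), d)), comb(comb(h(b, b, a), comb(a, d)), d))
  Focus inside:  comb(comb(h(b, b, a), comb(a, d)), d)
  Merge nested applications:  comb(h(b, b, a), a, d, d)
  Sort arguments:  comb(a, d, d, h(b, b, a))
  Reassemble:  h(comb(b, b, b, b, d, d, d), h(comb(a, b, d), comb(a, b, d, d), comb(b, d, d)), comb(a, d, d, h(b, b, a)))
Right:  h(comb(comb(b, comb(d, d)), b, d, b, b), h(comb(comb(a, b), d), comb(comb(b, d), d, a), comb(d, comb(b, d))), comb(a, d, d, h(b, b, a)))
  Descend into:  comb(comb(b, comb(d, d)), b, d, b, b)
  Flatten:  comb(b, d, d, b, d, b, b)
  Order the arguments:  comb(b, b, b, b, d, d, d)
  Rebuild:  h(comb(b, b, b, b, d, d, d), h(comb(a, b, d), comb(a, b, d, d), comb(b, d, d)), comb(a, d, d, h(b, b, a)))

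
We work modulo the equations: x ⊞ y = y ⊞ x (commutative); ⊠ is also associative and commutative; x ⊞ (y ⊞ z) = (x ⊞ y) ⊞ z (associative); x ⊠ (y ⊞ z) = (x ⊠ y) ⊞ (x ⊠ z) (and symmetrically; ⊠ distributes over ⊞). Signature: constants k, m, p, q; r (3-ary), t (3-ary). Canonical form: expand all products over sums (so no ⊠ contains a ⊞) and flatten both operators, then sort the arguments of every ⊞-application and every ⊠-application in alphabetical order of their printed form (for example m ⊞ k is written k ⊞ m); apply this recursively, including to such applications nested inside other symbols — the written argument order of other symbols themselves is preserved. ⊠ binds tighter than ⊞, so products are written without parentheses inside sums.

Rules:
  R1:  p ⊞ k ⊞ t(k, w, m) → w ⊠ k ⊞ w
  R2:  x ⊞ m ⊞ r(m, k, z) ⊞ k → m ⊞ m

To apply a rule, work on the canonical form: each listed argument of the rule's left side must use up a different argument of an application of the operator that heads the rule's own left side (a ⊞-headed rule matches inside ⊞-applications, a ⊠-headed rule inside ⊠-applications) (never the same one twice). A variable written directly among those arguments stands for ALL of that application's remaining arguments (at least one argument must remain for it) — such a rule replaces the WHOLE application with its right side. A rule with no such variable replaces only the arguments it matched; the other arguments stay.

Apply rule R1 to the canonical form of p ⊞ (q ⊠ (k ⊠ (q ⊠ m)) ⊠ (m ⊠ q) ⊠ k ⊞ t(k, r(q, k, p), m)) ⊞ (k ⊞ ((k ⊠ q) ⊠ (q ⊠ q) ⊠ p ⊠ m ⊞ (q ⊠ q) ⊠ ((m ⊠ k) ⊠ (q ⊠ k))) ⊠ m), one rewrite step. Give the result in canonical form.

Canonical form:  k ⊞ k ⊠ k ⊠ m ⊠ m ⊠ q ⊠ q ⊠ q ⊞ k ⊠ k ⊠ m ⊠ m ⊠ q ⊠ q ⊠ q ⊞ k ⊠ m ⊠ m ⊠ p ⊠ q ⊠ q ⊠ q ⊞ p ⊞ t(k, r(q, k, p), m)
R1 matches:  uses k, p, t(k, r(q, k, p), m);  w := r(q, k, p)
New term:  k ⊠ k ⊠ m ⊠ m ⊠ q ⊠ q ⊠ q ⊞ k ⊠ k ⊠ m ⊠ m ⊠ q ⊠ q ⊠ q ⊞ k ⊠ m ⊠ m ⊠ p ⊠ q ⊠ q ⊠ q ⊞ k ⊠ r(q, k, p) ⊞ r(q, k, p)

Answer: k ⊠ k ⊠ m ⊠ m ⊠ q ⊠ q ⊠ q ⊞ k ⊠ k ⊠ m ⊠ m ⊠ q ⊠ q ⊠ q ⊞ k ⊠ m ⊠ m ⊠ p ⊠ q ⊠ q ⊠ q ⊞ k ⊠ r(q, k, p) ⊞ r(q, k, p)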